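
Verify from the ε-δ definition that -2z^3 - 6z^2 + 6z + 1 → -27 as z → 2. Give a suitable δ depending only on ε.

δ = min(1, ε/62)

Let ε > 0 be given. We want δ > 0 such that 0 < |z − 2| < δ implies |(-2z^3 - 6z^2 + 6z + 1) + 27| < ε.
(-2z^3 - 6z^2 + 6z + 1) + 27 = -2z^3 - 6z^2 + 6z + 28 = (z − 2)(-2z^2 - 10z - 14).
So |(-2z^3 - 6z^2 + 6z + 1) + 27| = |z − 2|·|-2z^2 - 10z - 14|.
Require δ ≤ 1. Then |z − 2| < 1 gives |z| < 3, and by the triangle inequality |-2z^2 - 10z - 14| ≤ 2·3^2 + 10·3 + 14 = 62.
Hence |(-2z^3 - 6z^2 + 6z + 1) + 27| ≤ 62|z − 2| < ε provided |z − 2| < ε/62.
Choosing δ = min(1, ε/62) ensures both conditions, hence |(-2z^3 - 6z^2 + 6z + 1) + 27| < ε.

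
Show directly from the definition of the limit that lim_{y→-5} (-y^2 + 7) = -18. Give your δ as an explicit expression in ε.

Let ε > 0 be given. We want δ > 0 such that 0 < |y + 5| < δ implies |(-y^2 + 7) + 18| < ε.
(-y^2 + 7) + 18 = -y^2 + 25 = (y + 5)(-y + 5).
So |(-y^2 + 7) + 18| = |y + 5|·|-y + 5|.
Assume first that |y + 5| < 2, so |y| < 7. Then |-y + 5| ≤ 7 + 5 = 12.
Hence |(-y^2 + 7) + 18| ≤ 12|y + 5| < ε provided |y + 5| < ε/12.
Choosing δ = min(2, ε/12) ensures both conditions, hence |(-y^2 + 7) + 18| < ε.

δ = min(2, ε/12)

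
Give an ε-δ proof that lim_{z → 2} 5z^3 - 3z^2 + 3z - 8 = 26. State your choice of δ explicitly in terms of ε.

δ = min(1, ε/83)

Fix ε > 0. We want δ > 0 such that 0 < |z − 2| < δ implies |(5z^3 - 3z^2 + 3z - 8) − 26| < ε.
(5z^3 - 3z^2 + 3z - 8) − 26 = 5z^3 - 3z^2 + 3z - 34 = (z − 2)(5z^2 + 7z + 17).
So |(5z^3 - 3z^2 + 3z - 8) − 26| = |z − 2|·|5z^2 + 7z + 17|.
Assume first that |z − 2| < 1, so |z| < 3. Then |5z^2 + 7z + 17| ≤ 5·3^2 + 7·3 + 17 = 83.
Hence |(5z^3 - 3z^2 + 3z - 8) − 26| ≤ 83|z − 2| < ε provided |z − 2| < ε/83.
Take δ = min(1, ε/83). Then 0 < |z − 2| < δ gives both |z − 2| < 1 and |z − 2| < ε/83, so |(5z^3 - 3z^2 + 3z - 8) − 26| < ε.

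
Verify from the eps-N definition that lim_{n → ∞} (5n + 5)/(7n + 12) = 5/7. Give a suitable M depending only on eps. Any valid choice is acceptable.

Fix eps > 0. For n ≥ 1, |(5n + 5)/(7n + 12) − (5/7)| = |-25|/(7(7n + 12)) = 25/(7(7n + 12)).
Since 7n + 12 ≥ 7n for n ≥ 1, this is ≤ 25/(7·7n) = (25/49)/n.
So |(5n + 5)/(7n + 12) − (5/7)| < eps whenever n > (25/49)/eps.
Take M = (25/49)/eps. If n > M then |(5n + 5)/(7n + 12) − (5/7)| ≤ (25/49)/n < eps.

M = (25/49)/eps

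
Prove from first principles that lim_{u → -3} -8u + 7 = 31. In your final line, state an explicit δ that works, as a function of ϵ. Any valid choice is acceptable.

δ = ϵ/8

Suppose ϵ > 0. We need δ > 0 so that 0 < |u + 3| < δ implies |(-8u + 7) − 31| < ϵ.
|(-8u + 7) − 31| = |-8u - 24| = 8|u + 3|.
So 8|u + 3| < ϵ exactly when |u + 3| < ϵ/8.
Choosing δ = ϵ/8 gives |(-8u + 7) − 31| = 8|u + 3| < ϵ whenever |u + 3| < δ.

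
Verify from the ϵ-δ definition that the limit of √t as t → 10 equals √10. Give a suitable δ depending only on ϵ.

Let ϵ > 0 be given. We want δ > 0 such that 0 < |t − 10| < δ implies |√t − √10| < ϵ.
Rationalise: √t − √10 = (t − 10)/(√t + √10), so |√t − √10| = |t − 10|/(√t + √10).
Restrict δ ≤ 10 so that |t − 10| < 10 forces t > 0, and then √t + √10 > √10.
Hence |√t − √10| < |t − 10|/√10, which is < ϵ once |t − 10| < √10·ϵ.
Take δ = min(10, √10·ϵ). If 0 < |t − 10| < δ then t > 0 and |√t − √10| < |t − 10|/√10 < ϵ.

δ = min(10, √10·ϵ)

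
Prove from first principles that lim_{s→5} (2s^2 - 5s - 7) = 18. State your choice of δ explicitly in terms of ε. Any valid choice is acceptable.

Suppose ε > 0. We want δ > 0 such that 0 < |s − 5| < δ implies |(2s^2 - 5s - 7) − 18| < ε.
(2s^2 - 5s - 7) − 18 = 2s^2 - 5s - 25 = (s − 5)(2s + 5).
So |(2s^2 - 5s - 7) − 18| = |s − 5|·|2s + 5|.
Assume first that |s − 5| < 2, so |s| < 7. Then |2s + 5| ≤ 2·7 + 5 = 19.
Hence |(2s^2 - 5s - 7) − 18| ≤ 19|s − 5| < ε provided |s − 5| < ε/19.
Choosing δ = min(2, ε/19) ensures both conditions, hence |(2s^2 - 5s - 7) − 18| < ε.

δ = min(2, ε/19)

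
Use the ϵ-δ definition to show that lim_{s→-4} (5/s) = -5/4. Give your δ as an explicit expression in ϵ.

Suppose ϵ > 0. We seek δ > 0 such that 0 < |s + 4| < δ implies |5/s + 5/4| < ϵ.
|5/s + 5/4| = 5·|-4 − s|/(4·|s|) = 5|s + 4|/(4|s|).
Restrict δ ≤ 2. Then |s + 4| < 2 gives |s| > 2, so 4|s| > 8.
Then |5/s + 5/4| < 5|s + 4|/8, which is < ϵ when |s + 4| < (8/5)ϵ.
Take δ = min(2, (8/5)ϵ). Then 0 < |s + 4| < δ gives both |s + 4| < 2 and |s + 4| < (8/5)ϵ, so |5/s + 5/4| < ϵ.

δ = min(2, (8/5)ϵ)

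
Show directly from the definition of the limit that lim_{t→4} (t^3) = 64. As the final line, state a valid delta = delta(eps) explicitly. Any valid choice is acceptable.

Let eps > 0. We seek delta > 0 with 0 < |t − 4| < delta ⇒ |t^3 − 64| < eps.
Factor: t^3 − 64 = (t − 4)(t^2 + 4t + 16), so |t^3 − 64| = |t − 4|·|t^2 + 4t + 16|.
Impose delta ≤ 1 so that |t| < 5; then |t^2 + 4t + 16| ≤ 61.
Hence |t^3 − 64| ≤ 61|t − 4|, which is < eps once |t − 4| < eps/61.
Take delta = min(1, eps/61). If 0 < |t − 4| < delta then both bounds hold and |t^3 − 64| ≤ 61|t − 4| < 61·(eps/61) = eps.

delta = min(1, eps/61)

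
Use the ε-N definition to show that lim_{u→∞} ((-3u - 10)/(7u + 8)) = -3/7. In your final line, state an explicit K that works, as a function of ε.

K = (46/49)/ε

Suppose ε > 0. We seek K > 0 such that u > K implies |(-3u - 10)/(7u + 8) + 3/7| < ε.
(-3u - 10)/(7u + 8) + 3/7 = (7(-3u - 10) − (-3)(7u + 8)) / (7(7u + 8)) = -46/(7(7u + 8)).
For u > 0 we have 7u + 8 > 7u, so |(-3u - 10)/(7u + 8) + 3/7| = 46/(7(7u + 8)) < 46/(7·7u) = (46/49)/u.
Thus |(-3u - 10)/(7u + 8) + 3/7| < ε whenever u > (46/49)/ε.
Take K = (46/49)/ε. If u > K then |(-3u - 10)/(7u + 8) + 3/7| < (46/49)/u < ε.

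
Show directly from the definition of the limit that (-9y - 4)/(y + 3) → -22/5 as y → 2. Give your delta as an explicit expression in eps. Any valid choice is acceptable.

delta = min(5/2, (25/46)eps)

Let eps > 0. We want delta > 0 with 0 < |y − 2| < delta ⇒ |(-9y - 4)/(y + 3) + 22/5| < eps.
Combining over a common denominator, (-9y - 4)/(y + 3) + 22/5 = [(-9y - 4)·5 − (-22)·(y + 3)] / [5·(y + 3)] = -23(y − 2) / (5(y + 3)).
So |(-9y - 4)/(y + 3) + 22/5| = 23|y − 2| / (5·|y + 3|).
Restrict delta ≤ 5/2. Then |y − 2| < 5/2 gives |y + 3| = |(y − 2) + 5| ≥ 5 − 5/2 = 5/2.
Hence |(-9y - 4)/(y + 3) + 22/5| < 23|y − 2|/(5·(5/2)) = (46/25)|y − 2|, which is < eps once |y − 2| < (25/46)eps.
Take delta = min(5/2, (25/46)eps). Then 0 < |y − 2| < delta forces both bounds, so |(-9y - 4)/(y + 3) + 22/5| < eps.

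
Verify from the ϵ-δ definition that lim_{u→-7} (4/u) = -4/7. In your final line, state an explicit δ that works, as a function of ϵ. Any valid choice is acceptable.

Let ϵ > 0 be given. We seek δ > 0 such that 0 < |u + 7| < δ implies |4/u + 4/7| < ϵ.
|4/u + 4/7| = 4·|-7 − u|/(7·|u|) = 4|u + 7|/(7|u|).
Require δ ≤ 7/2 so that |u| > 7 − 7/2 = 7/2, hence 7|u| > 49/2.
Then |4/u + 4/7| < 4|u + 7|/(49/2), which is < ϵ when |u + 7| < (49/8)ϵ.
Take δ = min(7/2, (49/8)ϵ). Then 0 < |u + 7| < δ gives both |u + 7| < 7/2 and |u + 7| < (49/8)ϵ, so |4/u + 4/7| < ϵ.

δ = min(7/2, (49/8)ϵ)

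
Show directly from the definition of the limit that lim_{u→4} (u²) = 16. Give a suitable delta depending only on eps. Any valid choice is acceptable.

delta = min(1, eps/9)

Let eps > 0 be given. We seek delta > 0 with 0 < |u − 4| < delta ⇒ |u² − 16| < eps.
Factor: u² − 16 = (u − 4)(u + 4), so |u² − 16| = |u − 4|·|u + 4|.
Restrict delta ≤ 1. Then |u − 4| < 1 gives |u| < 5, so by the triangle inequality |u + 4| ≤ 5 + 4 = 9.
Hence |u² − 16| ≤ 9|u − 4|, which is < eps once |u − 4| < eps/9.
Take delta = min(1, eps/9). If 0 < |u − 4| < delta then both bounds hold and |u² − 16| ≤ 9|u − 4| < 9·(eps/9) = eps.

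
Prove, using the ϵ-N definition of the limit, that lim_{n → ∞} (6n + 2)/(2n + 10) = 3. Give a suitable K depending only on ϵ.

K = 14/ϵ

Suppose ϵ > 0. For n ≥ 1, |(6n + 2)/(2n + 10) − 3| = |-56|/(2(2n + 10)) = 56/(2(2n + 10)).
Since 2n + 10 ≥ 2n for n ≥ 1, this is ≤ 56/(2·2n) = 14/n.
So |(6n + 2)/(2n + 10) − 3| < ϵ whenever n > 14/ϵ.
Take K = 14/ϵ. If n > K then |(6n + 2)/(2n + 10) − 3| ≤ 14/n < ϵ.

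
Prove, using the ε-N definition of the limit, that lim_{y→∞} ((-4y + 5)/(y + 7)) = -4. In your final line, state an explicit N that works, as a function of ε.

N = 33/ε

Suppose ε > 0. We seek N > 0 such that y > N implies |(-4y + 5)/(y + 7) + 4| < ε.
(-4y + 5)/(y + 7) + 4 = ((-4y + 5) − (-4)(y + 7)) / ((y + 7)) = 33/((y + 7)).
For y > 0 we have y + 7 > y, so |(-4y + 5)/(y + 7) + 4| = 33/((y + 7)) < 33/(y) = 33/y.
Thus |(-4y + 5)/(y + 7) + 4| < ε whenever y > 33/ε.
Take N = 33/ε. If y > N then |(-4y + 5)/(y + 7) + 4| < 33/y < ε.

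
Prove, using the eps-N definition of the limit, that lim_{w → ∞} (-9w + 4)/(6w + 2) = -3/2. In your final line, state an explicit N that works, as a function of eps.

Let eps > 0. We seek N > 0 such that w > N implies |(-9w + 4)/(6w + 2) + 3/2| < eps.
(-9w + 4)/(6w + 2) + 3/2 = (6(-9w + 4) − (-9)(6w + 2)) / (6(6w + 2)) = 42/(6(6w + 2)).
For w > 0 we have 6w + 2 > 6w, so |(-9w + 4)/(6w + 2) + 3/2| = 42/(6(6w + 2)) < 42/(6·6w) = (7/6)/w.
Thus |(-9w + 4)/(6w + 2) + 3/2| < eps whenever w > (7/6)/eps.
Take N = (7/6)/eps. If w > N then |(-9w + 4)/(6w + 2) + 3/2| < (7/6)/w < eps.

N = (7/6)/eps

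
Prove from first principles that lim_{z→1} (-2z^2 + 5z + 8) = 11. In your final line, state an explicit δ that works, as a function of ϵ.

δ = min(1, ϵ/7)

Let ϵ > 0. We want δ > 0 such that 0 < |z − 1| < δ implies |(-2z^2 + 5z + 8) − 11| < ϵ.
(-2z^2 + 5z + 8) − 11 = -2z^2 + 5z - 3 = (z − 1)(-2z + 3).
So |(-2z^2 + 5z + 8) − 11| = |z − 1|·|-2z + 3|.
Assume first that |z − 1| < 1, so |z| < 2. Then |-2z + 3| ≤ 2·2 + 3 = 7.
Hence |(-2z^2 + 5z + 8) − 11| ≤ 7|z − 1| < ϵ provided |z − 1| < ϵ/7.
Take δ = min(1, ϵ/7). Then 0 < |z − 1| < δ gives both |z − 1| < 1 and |z − 1| < ϵ/7, so |(-2z^2 + 5z + 8) − 11| < ϵ.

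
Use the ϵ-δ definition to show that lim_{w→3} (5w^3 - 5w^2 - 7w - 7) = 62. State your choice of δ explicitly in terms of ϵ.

Let ϵ > 0. We want δ > 0 such that 0 < |w − 3| < δ implies |(5w^3 - 5w^2 - 7w - 7) − 62| < ϵ.
(5w^3 - 5w^2 - 7w - 7) − 62 = 5w^3 - 5w^2 - 7w - 69 = (w − 3)(5w^2 + 10w + 23).
So |(5w^3 - 5w^2 - 7w - 7) − 62| = |w − 3|·|5w^2 + 10w + 23|.
Assume first that |w − 3| < 2, so |w| < 5. Then |5w^2 + 10w + 23| ≤ 5·5^2 + 10·5 + 23 = 198.
Hence |(5w^3 - 5w^2 - 7w - 7) − 62| ≤ 198|w − 3| < ϵ provided |w − 3| < ϵ/198.
Take δ = min(2, ϵ/198). Then 0 < |w − 3| < δ gives both |w − 3| < 2 and |w − 3| < ϵ/198, so |(5w^3 - 5w^2 - 7w - 7) − 62| < ϵ.

δ = min(2, ϵ/198)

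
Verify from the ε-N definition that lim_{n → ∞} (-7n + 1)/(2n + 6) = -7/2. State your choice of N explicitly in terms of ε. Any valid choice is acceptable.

Suppose ε > 0. For n ≥ 1, |(-7n + 1)/(2n + 6) + 7/2| = |44|/(2(2n + 6)) = 44/(2(2n + 6)).
Since 2n + 6 ≥ 2n for n ≥ 1, this is ≤ 44/(2·2n) = 11/n.
So |(-7n + 1)/(2n + 6) + 7/2| < ε whenever n > 11/ε.
Take N = 11/ε. If n > N then |(-7n + 1)/(2n + 6) + 7/2| ≤ 11/n < ε.

N = 11/ε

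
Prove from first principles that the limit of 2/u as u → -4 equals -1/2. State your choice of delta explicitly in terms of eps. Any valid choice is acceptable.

Fix eps > 0. We seek delta > 0 such that 0 < |u + 4| < delta implies |2/u + 1/2| < eps.
|2/u + 1/2| = 2·|-4 − u|/(4·|u|) = 2|u + 4|/(4|u|).
Require delta ≤ 2 so that |u| > 4 − 2 = 2, hence 4|u| > 8.
Then |2/u + 1/2| < 2|u + 4|/8, which is < eps when |u + 4| < 4eps.
Take delta = min(2, 4eps). Then 0 < |u + 4| < delta gives both |u + 4| < 2 and |u + 4| < 4eps, so |2/u + 1/2| < eps.

delta = min(2, 4eps)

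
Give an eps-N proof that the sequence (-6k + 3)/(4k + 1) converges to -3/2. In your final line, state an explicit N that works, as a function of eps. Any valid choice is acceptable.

Let eps > 0 be given. For k ≥ 1, |(-6k + 3)/(4k + 1) + 3/2| = |18|/(4(4k + 1)) = 18/(4(4k + 1)).
Since 4k + 1 ≥ 4k for k ≥ 1, this is ≤ 18/(4·4k) = (9/8)/k.
So |(-6k + 3)/(4k + 1) + 3/2| < eps whenever k > (9/8)/eps.
Take N = (9/8)/eps. If k > N then |(-6k + 3)/(4k + 1) + 3/2| ≤ (9/8)/k < eps.

N = (9/8)/eps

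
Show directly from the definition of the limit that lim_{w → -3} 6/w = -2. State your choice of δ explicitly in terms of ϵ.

Let ϵ > 0 be given. We seek δ > 0 such that 0 < |w + 3| < δ implies |6/w + 2| < ϵ.
|6/w + 2| = 6·|-3 − w|/(3·|w|) = 6|w + 3|/(3|w|).
Restrict δ ≤ 3/2. Then |w + 3| < 3/2 gives |w| > 3/2, so 3|w| > 9/2.
Then |6/w + 2| < 6|w + 3|/(9/2), which is < ϵ when |w + 3| < (3/4)ϵ.
Take δ = min(3/2, (3/4)ϵ). Then 0 < |w + 3| < δ gives both |w + 3| < 3/2 and |w + 3| < (3/4)ϵ, so |6/w + 2| < ϵ.

δ = min(3/2, (3/4)ϵ)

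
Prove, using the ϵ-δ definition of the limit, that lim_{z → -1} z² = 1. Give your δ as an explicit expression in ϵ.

Suppose ϵ > 0. We seek δ > 0 with 0 < |z + 1| < δ ⇒ |z² − 1| < ϵ.
Factor: z² − 1 = (z + 1)(z - 1), so |z² − 1| = |z + 1|·|z - 1|.
Impose δ ≤ 1 so that |z| < 2; then |z - 1| ≤ 3.
Hence |z² − 1| ≤ 3|z + 1|, which is < ϵ once |z + 1| < ϵ/3.
Take δ = min(1, ϵ/3). If 0 < |z + 1| < δ then both bounds hold and |z² − 1| ≤ 3|z + 1| < 3·(ϵ/3) = ϵ.

δ = min(1, ϵ/3)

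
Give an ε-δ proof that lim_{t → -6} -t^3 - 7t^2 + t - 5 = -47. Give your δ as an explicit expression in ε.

δ = min(1, ε/63)

Fix ε > 0. We want δ > 0 such that 0 < |t + 6| < δ implies |(-t^3 - 7t^2 + t - 5) + 47| < ε.
(-t^3 - 7t^2 + t - 5) + 47 = -t^3 - 7t^2 + t + 42 = (t + 6)(-t^2 - t + 7).
So |(-t^3 - 7t^2 + t - 5) + 47| = |t + 6|·|-t^2 - t + 7|.
Assume first that |t + 6| < 1, so |t| < 7. Then |-t^2 - t + 7| ≤ 7^2 + 7 + 7 = 63.
Hence |(-t^3 - 7t^2 + t - 5) + 47| ≤ 63|t + 6| < ε provided |t + 6| < ε/63.
Take δ = min(1, ε/63). Then 0 < |t + 6| < δ gives both |t + 6| < 1 and |t + 6| < ε/63, so |(-t^3 - 7t^2 + t - 5) + 47| < ε.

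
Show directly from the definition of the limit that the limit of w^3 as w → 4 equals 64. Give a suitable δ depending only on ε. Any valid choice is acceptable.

Let ε > 0. We seek δ > 0 with 0 < |w − 4| < δ ⇒ |w^3 − 64| < ε.
Factor: w^3 − 64 = (w − 4)(w^2 + 4w + 16), so |w^3 − 64| = |w − 4|·|w^2 + 4w + 16|.
Restrict δ ≤ 1. Then |w − 4| < 1 gives |w| < 5, so by the triangle inequality |w^2 + 4w + 16| ≤ 5^2 + 4·5 + 16 = 61.
Hence |w^3 − 64| ≤ 61|w − 4|, which is < ε once |w − 4| < ε/61.
Take δ = min(1, ε/61). If 0 < |w − 4| < δ then both bounds hold and |w^3 − 64| ≤ 61|w − 4| < 61·(ε/61) = ε.

δ = min(1, ε/61)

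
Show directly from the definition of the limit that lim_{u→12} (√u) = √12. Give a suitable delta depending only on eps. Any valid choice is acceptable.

delta = min(12, √12·eps)

Suppose eps > 0. We want delta > 0 such that 0 < |u − 12| < delta implies |√u − √12| < eps.
Multiplying by the conjugate, |√u − √12| = |u − 12|/(√u + √12).
Restrict delta ≤ 12 so that |u − 12| < 12 forces u > 0, and then √u + √12 > √12.
Hence |√u − √12| < |u − 12|/√12, which is < eps once |u − 12| < √12·eps.
Take delta = min(12, √12·eps). If 0 < |u − 12| < delta then u > 0 and |√u − √12| < |u − 12|/√12 < eps.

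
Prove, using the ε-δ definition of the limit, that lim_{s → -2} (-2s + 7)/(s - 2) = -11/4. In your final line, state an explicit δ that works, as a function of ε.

δ = min(2, (8/3)ε)

Let ε > 0. We want δ > 0 with 0 < |s + 2| < δ ⇒ |(-2s + 7)/(s - 2) + 11/4| < ε.
Combining over a common denominator, (-2s + 7)/(s - 2) + 11/4 = [(-2s + 7)·(-4) − 11·(s - 2)] / [(-4)·(s - 2)] = -3(s + 2) / ((-4)(s - 2)).
So |(-2s + 7)/(s - 2) + 11/4| = 3|s + 2| / (4·|s − 2|).
Restrict δ ≤ 2. Then |s + 2| < 2 gives |s − 2| = |(s + 2) + (-4)| ≥ 4 − 2 = 2.
Hence |(-2s + 7)/(s - 2) + 11/4| < 3|s + 2|/(4·2) = (3/8)|s + 2|, which is < ε once |s + 2| < (8/3)ε.
Take δ = min(2, (8/3)ε). Then 0 < |s + 2| < δ forces both bounds, so |(-2s + 7)/(s - 2) + 11/4| < ε.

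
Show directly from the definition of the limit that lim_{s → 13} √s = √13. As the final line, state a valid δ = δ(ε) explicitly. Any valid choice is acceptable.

Suppose ε > 0. We want δ > 0 such that 0 < |s − 13| < δ implies |√s − √13| < ε.
Multiplying by the conjugate, |√s − √13| = |s − 13|/(√s + √13).
Restrict δ ≤ 13 so that |s − 13| < 13 forces s > 0, and then √s + √13 > √13.
Hence |√s − √13| < |s − 13|/√13, which is < ε once |s − 13| < √13·ε.
Take δ = min(13, √13·ε). If 0 < |s − 13| < δ then s > 0 and |√s − √13| < |s − 13|/√13 < ε.

δ = min(13, √13·ε)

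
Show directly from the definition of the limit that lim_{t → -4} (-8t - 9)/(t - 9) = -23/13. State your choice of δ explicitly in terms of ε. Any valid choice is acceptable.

δ = min(13/2, (169/162)ε)

Let ε > 0. We want δ > 0 with 0 < |t + 4| < δ ⇒ |(-8t - 9)/(t - 9) + 23/13| < ε.
Combining over a common denominator, (-8t - 9)/(t - 9) + 23/13 = [(-8t - 9)·(-13) − 23·(t - 9)] / [(-13)·(t - 9)] = 81(t + 4) / ((-13)(t - 9)).
So |(-8t - 9)/(t - 9) + 23/13| = 81|t + 4| / (13·|t − 9|).
Restrict δ ≤ 13/2. Then |t + 4| < 13/2 gives |t − 9| = |(t + 4) + (-13)| ≥ 13 − 13/2 = 13/2.
Hence |(-8t - 9)/(t - 9) + 23/13| < 81|t + 4|/(13·(13/2)) = (162/169)|t + 4|, which is < ε once |t + 4| < (169/162)ε.
Take δ = min(13/2, (169/162)ε). Then 0 < |t + 4| < δ forces both bounds, so |(-8t - 9)/(t - 9) + 23/13| < ε.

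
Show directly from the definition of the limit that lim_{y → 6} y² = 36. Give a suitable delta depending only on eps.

Let eps > 0. We seek delta > 0 with 0 < |y − 6| < delta ⇒ |y² − 36| < eps.
Factor: y² − 36 = (y − 6)(y + 6), so |y² − 36| = |y − 6|·|y + 6|.
Restrict delta ≤ 1. Then |y − 6| < 1 gives |y| < 7, so by the triangle inequality |y + 6| ≤ 7 + 6 = 13.
Hence |y² − 36| ≤ 13|y − 6|, which is < eps once |y − 6| < eps/13.
Take delta = min(1, eps/13). If 0 < |y − 6| < delta then both bounds hold and |y² − 36| ≤ 13|y − 6| < 13·(eps/13) = eps.

delta = min(1, eps/13)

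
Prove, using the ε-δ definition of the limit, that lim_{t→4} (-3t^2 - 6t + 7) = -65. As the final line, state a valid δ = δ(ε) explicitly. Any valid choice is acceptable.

δ = min(2, ε/36)

Suppose ε > 0. We want δ > 0 such that 0 < |t − 4| < δ implies |(-3t^2 - 6t + 7) + 65| < ε.
(-3t^2 - 6t + 7) + 65 = -3t^2 - 6t + 72 = (t − 4)(-3t - 18).
So |(-3t^2 - 6t + 7) + 65| = |t − 4|·|-3t - 18|.
Assume first that |t − 4| < 2, so |t| < 6. Then |-3t - 18| ≤ 3·6 + 18 = 36.
Hence |(-3t^2 - 6t + 7) + 65| ≤ 36|t − 4| < ε provided |t − 4| < ε/36.
Take δ = min(2, ε/36). Then 0 < |t − 4| < δ gives both |t − 4| < 2 and |t − 4| < ε/36, so |(-3t^2 - 6t + 7) + 65| < ε.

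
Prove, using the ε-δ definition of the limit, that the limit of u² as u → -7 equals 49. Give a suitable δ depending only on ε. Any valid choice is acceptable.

Let ε > 0 be given. We seek δ > 0 with 0 < |u + 7| < δ ⇒ |u² − 49| < ε.
Factor: u² − 49 = (u + 7)(u - 7), so |u² − 49| = |u + 7|·|u - 7|.
Restrict δ ≤ 1. Then |u + 7| < 1 gives |u| < 8, so by the triangle inequality |u - 7| ≤ 8 + 7 = 15.
Hence |u² − 49| ≤ 15|u + 7|, which is < ε once |u + 7| < ε/15.
Take δ = min(1, ε/15). If 0 < |u + 7| < δ then both bounds hold and |u² − 49| ≤ 15|u + 7| < 15·(ε/15) = ε.

δ = min(1, ε/15)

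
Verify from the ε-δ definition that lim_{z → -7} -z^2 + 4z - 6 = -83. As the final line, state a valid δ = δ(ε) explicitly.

Suppose ε > 0. We want δ > 0 such that 0 < |z + 7| < δ implies |(-z^2 + 4z - 6) + 83| < ε.
(-z^2 + 4z - 6) + 83 = -z^2 + 4z + 77 = (z + 7)(-z + 11).
So |(-z^2 + 4z - 6) + 83| = |z + 7|·|-z + 11|.
Require δ ≤ 1. Then |z + 7| < 1 gives |z| < 8, and by the triangle inequality |-z + 11| ≤ 8 + 11 = 19.
Hence |(-z^2 + 4z - 6) + 83| ≤ 19|z + 7| < ε provided |z + 7| < ε/19.
Take δ = min(1, ε/19). Then 0 < |z + 7| < δ gives both |z + 7| < 1 and |z + 7| < ε/19, so |(-z^2 + 4z - 6) + 83| < ε.

δ = min(1, ε/19)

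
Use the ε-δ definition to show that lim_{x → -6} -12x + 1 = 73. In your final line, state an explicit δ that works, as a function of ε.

δ = ε/12

Let ε > 0 be given. We need δ > 0 so that 0 < |x + 6| < δ implies |(-12x + 1) − 73| < ε.
Since (-12x + 1) − 73 = -12(x + 6), we have |(-12x + 1) − 73| = 12|x + 6|.
Thus it suffices that |x + 6| < ε/12.
Take δ = ε/12. If 0 < |x + 6| < δ then |(-12x + 1) − 73| = 12|x + 6| < 12·(ε/12) = ε.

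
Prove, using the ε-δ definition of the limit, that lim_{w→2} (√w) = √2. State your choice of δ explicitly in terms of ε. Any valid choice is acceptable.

δ = min(2, √2·ε)

Let ε > 0. We want δ > 0 such that 0 < |w − 2| < δ implies |√w − √2| < ε.
Multiplying by the conjugate, |√w − √2| = |w − 2|/(√w + √2).
Restrict δ ≤ 2 so that |w − 2| < 2 forces w > 0, and then √w + √2 > √2.
Hence |√w − √2| < |w − 2|/√2, which is < ε once |w − 2| < √2·ε.
Take δ = min(2, √2·ε). If 0 < |w − 2| < δ then w > 0 and |√w − √2| < |w − 2|/√2 < ε.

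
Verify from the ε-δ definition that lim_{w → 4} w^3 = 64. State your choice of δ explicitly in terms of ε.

δ = min(1, ε/61)

Fix ε > 0. We seek δ > 0 with 0 < |w − 4| < δ ⇒ |w^3 − 64| < ε.
Factor: w^3 − 64 = (w − 4)(w^2 + 4w + 16), so |w^3 − 64| = |w − 4|·|w^2 + 4w + 16|.
Restrict δ ≤ 1. Then |w − 4| < 1 gives |w| < 5, so by the triangle inequality |w^2 + 4w + 16| ≤ 5^2 + 4·5 + 16 = 61.
Hence |w^3 − 64| ≤ 61|w − 4|, which is < ε once |w − 4| < ε/61.
Take δ = min(1, ε/61). If 0 < |w − 4| < δ then both bounds hold and |w^3 − 64| ≤ 61|w − 4| < 61·(ε/61) = ε.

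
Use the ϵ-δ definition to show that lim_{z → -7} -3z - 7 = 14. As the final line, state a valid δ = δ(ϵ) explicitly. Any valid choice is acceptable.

Suppose ϵ > 0. We need δ > 0 so that 0 < |z + 7| < δ implies |(-3z - 7) − 14| < ϵ.
Since (-3z - 7) − 14 = -3(z + 7), we have |(-3z - 7) − 14| = 3|z + 7|.
So 3|z + 7| < ϵ exactly when |z + 7| < ϵ/3.
Choosing δ = ϵ/3 gives |(-3z - 7) − 14| = 3|z + 7| < ϵ whenever |z + 7| < δ.

δ = ϵ/3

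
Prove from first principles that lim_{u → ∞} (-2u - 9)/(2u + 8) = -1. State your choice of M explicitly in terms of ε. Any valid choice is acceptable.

Suppose ε > 0. We seek M > 0 such that u > M implies |(-2u - 9)/(2u + 8) + 1| < ε.
(-2u - 9)/(2u + 8) + 1 = (2(-2u - 9) − (-2)(2u + 8)) / (2(2u + 8)) = -2/(2(2u + 8)).
For u > 0 we have 2u + 8 > 2u, so |(-2u - 9)/(2u + 8) + 1| = 2/(2(2u + 8)) < 2/(2·2u) = (1/2)/u.
Thus |(-2u - 9)/(2u + 8) + 1| < ε whenever u > (1/2)/ε.
Take M = (1/2)/ε. If u > M then |(-2u - 9)/(2u + 8) + 1| < (1/2)/u < ε.

M = (1/2)/ε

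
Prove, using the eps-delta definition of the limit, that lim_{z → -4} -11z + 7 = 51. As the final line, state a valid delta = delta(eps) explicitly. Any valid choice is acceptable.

delta = eps/11

Suppose eps > 0. We need delta > 0 so that 0 < |z + 4| < delta implies |(-11z + 7) − 51| < eps.
Since (-11z + 7) − 51 = -11(z + 4), we have |(-11z + 7) − 51| = 11|z + 4|.
So 11|z + 4| < eps exactly when |z + 4| < eps/11.
Take delta = eps/11. If 0 < |z + 4| < delta then |(-11z + 7) − 51| = 11|z + 4| < 11·(eps/11) = eps.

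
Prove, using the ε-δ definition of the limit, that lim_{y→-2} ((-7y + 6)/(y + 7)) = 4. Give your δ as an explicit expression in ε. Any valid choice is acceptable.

Let ε > 0. We want δ > 0 with 0 < |y + 2| < δ ⇒ |(-7y + 6)/(y + 7) − 4| < ε.
Combining over a common denominator, (-7y + 6)/(y + 7) − 4 = [(-7y + 6)·5 − 20·(y + 7)] / [5·(y + 7)] = -55(y + 2) / (5(y + 7)).
So |(-7y + 6)/(y + 7) − 4| = 55|y + 2| / (5·|y + 7|).
Restrict δ ≤ 5/2. Then |y + 2| < 5/2 gives |y + 7| = |(y + 2) + 5| ≥ 5 − 5/2 = 5/2.
Hence |(-7y + 6)/(y + 7) − 4| < 55|y + 2|/(5·(5/2)) = (22/5)|y + 2|, which is < ε once |y + 2| < (5/22)ε.
Take δ = min(5/2, (5/22)ε). Then 0 < |y + 2| < δ forces both bounds, so |(-7y + 6)/(y + 7) − 4| < ε.

δ = min(5/2, (5/22)ε)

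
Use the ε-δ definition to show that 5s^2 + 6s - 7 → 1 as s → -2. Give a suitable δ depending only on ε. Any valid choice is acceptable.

δ = min(2, ε/24)

Fix ε > 0. We want δ > 0 such that 0 < |s + 2| < δ implies |(5s^2 + 6s - 7) − 1| < ε.
(5s^2 + 6s - 7) − 1 = 5s^2 + 6s - 8 = (s + 2)(5s - 4).
So |(5s^2 + 6s - 7) − 1| = |s + 2|·|5s - 4|.
Assume first that |s + 2| < 2, so |s| < 4. Then |5s - 4| ≤ 5·4 + 4 = 24.
Hence |(5s^2 + 6s - 7) − 1| ≤ 24|s + 2| < ε provided |s + 2| < ε/24.
Choosing δ = min(2, ε/24) ensures both conditions, hence |(5s^2 + 6s - 7) − 1| < ε.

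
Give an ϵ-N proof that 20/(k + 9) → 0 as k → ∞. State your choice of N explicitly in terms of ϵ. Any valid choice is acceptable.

N = 20/ϵ

Suppose ϵ > 0. For k ≥ 1, |20/(k + 9) − 0| = 20/(k + 9) ≤ 20/k.
We need 20/k < ϵ, i.e. k > 20/ϵ.
Take N = 20/ϵ. If k > N then |20/(k + 9)| ≤ 20/k < ϵ.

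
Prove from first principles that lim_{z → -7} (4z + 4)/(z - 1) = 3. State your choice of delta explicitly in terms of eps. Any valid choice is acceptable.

delta = min(4, 4eps)

Let eps > 0. We want delta > 0 with 0 < |z + 7| < delta ⇒ |(4z + 4)/(z - 1) − 3| < eps.
Combining over a common denominator, (4z + 4)/(z - 1) − 3 = [(4z + 4)·(-8) − (-24)·(z - 1)] / [(-8)·(z - 1)] = -8(z + 7) / ((-8)(z - 1)).
So |(4z + 4)/(z - 1) − 3| = 8|z + 7| / (8·|z − 1|).
Require delta ≤ 4, so |z − 1| ≥ |-8| − |z + 7| > 8 − 4 = 4.
Hence |(4z + 4)/(z - 1) − 3| < 8|z + 7|/(8·4) = (1/4)|z + 7|, which is < eps once |z + 7| < 4eps.
Take delta = min(4, 4eps). Then 0 < |z + 7| < delta forces both bounds, so |(4z + 4)/(z - 1) − 3| < eps.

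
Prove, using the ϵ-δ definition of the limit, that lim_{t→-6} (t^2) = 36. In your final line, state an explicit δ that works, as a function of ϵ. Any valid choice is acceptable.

δ = min(1, ϵ/13)

Let ϵ > 0. We seek δ > 0 with 0 < |t + 6| < δ ⇒ |t^2 − 36| < ϵ.
Factor: t^2 − 36 = (t + 6)(t - 6), so |t^2 − 36| = |t + 6|·|t - 6|.
Restrict δ ≤ 1. Then |t + 6| < 1 gives |t| < 7, so by the triangle inequality |t - 6| ≤ 7 + 6 = 13.
Hence |t^2 − 36| ≤ 13|t + 6|, which is < ϵ once |t + 6| < ϵ/13.
Take δ = min(1, ϵ/13). If 0 < |t + 6| < δ then both bounds hold and |t^2 − 36| ≤ 13|t + 6| < 13·(ϵ/13) = ϵ.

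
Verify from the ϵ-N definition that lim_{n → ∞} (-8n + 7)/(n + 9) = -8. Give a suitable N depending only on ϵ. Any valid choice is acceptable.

N = 79/ϵ

Let ϵ > 0 be given. For n ≥ 1, |(-8n + 7)/(n + 9) + 8| = |79|/((n + 9)) = 79/((n + 9)).
Since n + 9 ≥ n for n ≥ 1, this is ≤ 79/(n) = 79/n.
So |(-8n + 7)/(n + 9) + 8| < ϵ whenever n > 79/ϵ.
Take N = 79/ϵ. If n > N then |(-8n + 7)/(n + 9) + 8| ≤ 79/n < ϵ.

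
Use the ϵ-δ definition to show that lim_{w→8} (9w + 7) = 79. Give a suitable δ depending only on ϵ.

Fix ϵ > 0. We need δ > 0 so that 0 < |w − 8| < δ implies |(9w + 7) − 79| < ϵ.
|(9w + 7) − 79| = |9w - 72| = 9|w − 8|.
Thus it suffices that |w − 8| < ϵ/9.
Choosing δ = ϵ/9 gives |(9w + 7) − 79| = 9|w − 8| < ϵ whenever |w − 8| < δ.

δ = ϵ/9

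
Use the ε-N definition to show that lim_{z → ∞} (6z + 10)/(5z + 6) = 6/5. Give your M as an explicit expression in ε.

M = (14/25)/ε

Let ε > 0 be given. We seek M > 0 such that z > M implies |(6z + 10)/(5z + 6) − (6/5)| < ε.
(6z + 10)/(5z + 6) − (6/5) = (5(6z + 10) − 6(5z + 6)) / (5(5z + 6)) = 14/(5(5z + 6)).
For z > 0 we have 5z + 6 > 5z, so |(6z + 10)/(5z + 6) − (6/5)| = 14/(5(5z + 6)) < 14/(5·5z) = (14/25)/z.
Thus |(6z + 10)/(5z + 6) − (6/5)| < ε whenever z > (14/25)/ε.
Take M = (14/25)/ε. If z > M then |(6z + 10)/(5z + 6) − (6/5)| < (14/25)/z < ε.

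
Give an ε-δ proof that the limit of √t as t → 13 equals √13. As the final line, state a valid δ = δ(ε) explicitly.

δ = min(13, √13·ε)

Let ε > 0. We want δ > 0 such that 0 < |t − 13| < δ implies |√t − √13| < ε.
Rationalise: √t − √13 = (t − 13)/(√t + √13), so |√t − √13| = |t − 13|/(√t + √13).
Restrict δ ≤ 13 so that |t − 13| < 13 forces t > 0, and then √t + √13 > √13.
Hence |√t − √13| < |t − 13|/√13, which is < ε once |t − 13| < √13·ε.
Take δ = min(13, √13·ε). If 0 < |t − 13| < δ then t > 0 and |√t − √13| < |t − 13|/√13 < ε.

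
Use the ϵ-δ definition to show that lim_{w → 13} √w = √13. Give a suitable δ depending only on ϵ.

δ = min(13, √13·ϵ)

Fix ϵ > 0. We want δ > 0 such that 0 < |w − 13| < δ implies |√w − √13| < ϵ.
Rationalise: √w − √13 = (w − 13)/(√w + √13), so |√w − √13| = |w − 13|/(√w + √13).
Restrict δ ≤ 13 so that |w − 13| < 13 forces w > 0, and then √w + √13 > √13.
Hence |√w − √13| < |w − 13|/√13, which is < ϵ once |w − 13| < √13·ϵ.
Take δ = min(13, √13·ϵ). If 0 < |w − 13| < δ then w > 0 and |√w − √13| < |w − 13|/√13 < ϵ.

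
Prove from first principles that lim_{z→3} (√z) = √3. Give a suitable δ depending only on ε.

Let ε > 0. We want δ > 0 such that 0 < |z − 3| < δ implies |√z − √3| < ε.
Multiplying by the conjugate, |√z − √3| = |z − 3|/(√z + √3).
Restrict δ ≤ 3 so that |z − 3| < 3 forces z > 0, and then √z + √3 > √3.
Hence |√z − √3| < |z − 3|/√3, which is < ε once |z − 3| < √3·ε.
Take δ = min(3, √3·ε). If 0 < |z − 3| < δ then z > 0 and |√z − √3| < |z − 3|/√3 < ε.

δ = min(3, √3·ε)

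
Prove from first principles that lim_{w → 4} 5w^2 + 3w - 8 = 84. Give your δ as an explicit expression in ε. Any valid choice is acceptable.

Fix ε > 0. We want δ > 0 such that 0 < |w − 4| < δ implies |(5w^2 + 3w - 8) − 84| < ε.
(5w^2 + 3w - 8) − 84 = 5w^2 + 3w - 92 = (w − 4)(5w + 23).
So |(5w^2 + 3w - 8) − 84| = |w − 4|·|5w + 23|.
Require δ ≤ 1. Then |w − 4| < 1 gives |w| < 5, and by the triangle inequality |5w + 23| ≤ 5·5 + 23 = 48.
Hence |(5w^2 + 3w - 8) − 84| ≤ 48|w − 4| < ε provided |w − 4| < ε/48.
Take δ = min(1, ε/48). Then 0 < |w − 4| < δ gives both |w − 4| < 1 and |w − 4| < ε/48, so |(5w^2 + 3w - 8) − 84| < ε.

δ = min(1, ε/48)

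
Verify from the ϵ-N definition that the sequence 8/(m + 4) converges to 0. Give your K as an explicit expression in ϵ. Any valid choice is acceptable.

Let ϵ > 0. For m ≥ 1, |8/(m + 4) − 0| = 8/(m + 4) ≤ 8/m.
We need 8/m < ϵ, i.e. m > 8/ϵ.
Take K = 8/ϵ. If m > K then |8/(m + 4)| ≤ 8/m < ϵ.

K = 8/ϵ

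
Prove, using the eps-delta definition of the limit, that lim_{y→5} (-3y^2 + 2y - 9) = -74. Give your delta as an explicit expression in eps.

Fix eps > 0. We want delta > 0 such that 0 < |y − 5| < delta implies |(-3y^2 + 2y - 9) + 74| < eps.
(-3y^2 + 2y - 9) + 74 = -3y^2 + 2y + 65 = (y − 5)(-3y - 13).
So |(-3y^2 + 2y - 9) + 74| = |y − 5|·|-3y - 13|.
Assume first that |y − 5| < 1, so |y| < 6. Then |-3y - 13| ≤ 3·6 + 13 = 31.
Hence |(-3y^2 + 2y - 9) + 74| ≤ 31|y − 5| < eps provided |y − 5| < eps/31.
Choosing delta = min(1, eps/31) ensures both conditions, hence |(-3y^2 + 2y - 9) + 74| < eps.

delta = min(1, eps/31)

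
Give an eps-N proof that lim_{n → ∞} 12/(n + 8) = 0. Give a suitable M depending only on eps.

M = 12/eps

Let eps > 0 be given. For n ≥ 1, |12/(n + 8) − 0| = 12/(n + 8) ≤ 12/n.
We need 12/n < eps, i.e. n > 12/eps.
Take M = 12/eps. If n > M then |12/(n + 8)| ≤ 12/n < eps.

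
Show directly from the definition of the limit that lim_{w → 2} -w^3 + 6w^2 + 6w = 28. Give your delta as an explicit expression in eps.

delta = min(1, eps/35)

Let eps > 0. We want delta > 0 such that 0 < |w − 2| < delta implies |(-w^3 + 6w^2 + 6w) − 28| < eps.
(-w^3 + 6w^2 + 6w) − 28 = -w^3 + 6w^2 + 6w - 28 = (w − 2)(-w^2 + 4w + 14).
So |(-w^3 + 6w^2 + 6w) − 28| = |w − 2|·|-w^2 + 4w + 14|.
Require delta ≤ 1. Then |w − 2| < 1 gives |w| < 3, and by the triangle inequality |-w^2 + 4w + 14| ≤ 3^2 + 4·3 + 14 = 35.
Hence |(-w^3 + 6w^2 + 6w) − 28| ≤ 35|w − 2| < eps provided |w − 2| < eps/35.
Choosing delta = min(1, eps/35) ensures both conditions, hence |(-w^3 + 6w^2 + 6w) − 28| < eps.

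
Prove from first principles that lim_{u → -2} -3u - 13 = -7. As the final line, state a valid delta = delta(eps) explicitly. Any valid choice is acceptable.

Let eps > 0 be given. We need delta > 0 so that 0 < |u + 2| < delta implies |(-3u - 13) + 7| < eps.
Since (-3u - 13) + 7 = -3(u + 2), we have |(-3u - 13) + 7| = 3|u + 2|.
So 3|u + 2| < eps exactly when |u + 2| < eps/3.
Take delta = eps/3. If 0 < |u + 2| < delta then |(-3u - 13) + 7| = 3|u + 2| < 3·(eps/3) = eps.

delta = eps/3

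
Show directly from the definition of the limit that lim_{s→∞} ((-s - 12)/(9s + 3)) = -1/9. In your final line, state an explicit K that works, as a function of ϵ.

Suppose ϵ > 0. We seek K > 0 such that s > K implies |(-s - 12)/(9s + 3) + 1/9| < ϵ.
(-s - 12)/(9s + 3) + 1/9 = (9(-s - 12) − (-1)(9s + 3)) / (9(9s + 3)) = -105/(9(9s + 3)).
For s > 0 we have 9s + 3 > 9s, so |(-s - 12)/(9s + 3) + 1/9| = 105/(9(9s + 3)) < 105/(9·9s) = (35/27)/s.
Thus |(-s - 12)/(9s + 3) + 1/9| < ϵ whenever s > (35/27)/ϵ.
Take K = (35/27)/ϵ. If s > K then |(-s - 12)/(9s + 3) + 1/9| < (35/27)/s < ϵ.

K = (35/27)/ϵ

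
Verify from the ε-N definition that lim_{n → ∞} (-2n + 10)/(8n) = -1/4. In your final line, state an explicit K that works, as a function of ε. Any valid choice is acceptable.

Suppose ε > 0. For n ≥ 1, |(-2n + 10)/(8n) + 1/4| = |80|/(8(8n)) = 80/(8(8n)).
Since 8n ≥ 8n for n ≥ 1, this is ≤ 80/(8·8n) = (5/4)/n.
So |(-2n + 10)/(8n) + 1/4| < ε whenever n > (5/4)/ε.
Take K = (5/4)/ε. If n > K then |(-2n + 10)/(8n) + 1/4| ≤ (5/4)/n < ε.

K = (5/4)/ε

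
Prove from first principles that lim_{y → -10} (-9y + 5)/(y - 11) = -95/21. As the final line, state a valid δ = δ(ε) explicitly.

Fix ε > 0. We want δ > 0 with 0 < |y + 10| < δ ⇒ |(-9y + 5)/(y - 11) + 95/21| < ε.
Combining over a common denominator, (-9y + 5)/(y - 11) + 95/21 = [(-9y + 5)·(-21) − 95·(y - 11)] / [(-21)·(y - 11)] = 94(y + 10) / ((-21)(y - 11)).
So |(-9y + 5)/(y - 11) + 95/21| = 94|y + 10| / (21·|y − 11|).
Require δ ≤ 21/2, so |y − 11| ≥ |-21| − |y + 10| > 21 − 21/2 = 21/2.
Hence |(-9y + 5)/(y - 11) + 95/21| < 94|y + 10|/(21·(21/2)) = (188/441)|y + 10|, which is < ε once |y + 10| < (441/188)ε.
Take δ = min(21/2, (441/188)ε). Then 0 < |y + 10| < δ forces both bounds, so |(-9y + 5)/(y - 11) + 95/21| < ε.

δ = min(21/2, (441/188)ε)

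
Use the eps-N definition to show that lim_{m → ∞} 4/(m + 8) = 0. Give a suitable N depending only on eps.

N = 4/eps

Suppose eps > 0. For m ≥ 1, |4/(m + 8) − 0| = 4/(m + 8) ≤ 4/m.
We need 4/m < eps, i.e. m > 4/eps.
Take N = 4/eps. If m > N then |4/(m + 8)| ≤ 4/m < eps.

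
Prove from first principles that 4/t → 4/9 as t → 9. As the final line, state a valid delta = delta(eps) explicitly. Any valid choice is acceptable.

Let eps > 0 be given. We seek delta > 0 such that 0 < |t − 9| < delta implies |4/t − (4/9)| < eps.
|4/t − (4/9)| = 4·|9 − t|/(9·|t|) = 4|t − 9|/(9|t|).
Require delta ≤ 9/2 so that |t| > 9 − 9/2 = 9/2, hence 9|t| > 81/2.
Then |4/t − (4/9)| < 4|t − 9|/(81/2), which is < eps when |t − 9| < (81/8)eps.
Take delta = min(9/2, (81/8)eps). Then 0 < |t − 9| < delta gives both |t − 9| < 9/2 and |t − 9| < (81/8)eps, so |4/t − (4/9)| < eps.

delta = min(9/2, (81/8)eps)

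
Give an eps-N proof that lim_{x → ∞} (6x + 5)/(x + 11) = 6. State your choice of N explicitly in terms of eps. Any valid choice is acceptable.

N = 61/eps

Suppose eps > 0. We seek N > 0 such that x > N implies |(6x + 5)/(x + 11) − 6| < eps.
(6x + 5)/(x + 11) − 6 = ((6x + 5) − 6(x + 11)) / ((x + 11)) = -61/((x + 11)).
For x > 0 we have x + 11 > x, so |(6x + 5)/(x + 11) − 6| = 61/((x + 11)) < 61/(x) = 61/x.
Thus |(6x + 5)/(x + 11) − 6| < eps whenever x > 61/eps.
Take N = 61/eps. If x > N then |(6x + 5)/(x + 11) − 6| < 61/x < eps.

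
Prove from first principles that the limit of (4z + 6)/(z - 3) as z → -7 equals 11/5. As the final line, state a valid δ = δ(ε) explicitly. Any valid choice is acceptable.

Let ε > 0. We want δ > 0 with 0 < |z + 7| < δ ⇒ |(4z + 6)/(z - 3) − (11/5)| < ε.
Combining over a common denominator, (4z + 6)/(z - 3) − (11/5) = [(4z + 6)·(-10) − (-22)·(z - 3)] / [(-10)·(z - 3)] = -18(z + 7) / ((-10)(z - 3)).
So |(4z + 6)/(z - 3) − (11/5)| = 18|z + 7| / (10·|z − 3|).
Restrict δ ≤ 5. Then |z + 7| < 5 gives |z − 3| = |(z + 7) + (-10)| ≥ 10 − 5 = 5.
Hence |(4z + 6)/(z - 3) − (11/5)| < 18|z + 7|/(10·5) = (9/25)|z + 7|, which is < ε once |z + 7| < (25/9)ε.
Take δ = min(5, (25/9)ε). Then 0 < |z + 7| < δ forces both bounds, so |(4z + 6)/(z - 3) − (11/5)| < ε.

δ = min(5, (25/9)ε)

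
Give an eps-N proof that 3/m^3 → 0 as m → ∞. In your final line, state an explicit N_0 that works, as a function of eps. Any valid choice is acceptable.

N_0 = (3/eps)^{1/3}

Let eps > 0. For m ≥ 1, |3/m^3 − 0| = 3/m^3.
3/m^3 < eps ⇔ m^3 > 3/eps ⇔ m > (3/eps)^{1/3}.
Take N_0 = (3/eps)^{1/3}. Then m > N_0 implies 3/m^3 < eps.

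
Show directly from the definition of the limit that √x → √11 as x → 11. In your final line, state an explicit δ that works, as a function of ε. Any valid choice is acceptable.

δ = min(11, √11·ε)

Let ε > 0 be given. We want δ > 0 such that 0 < |x − 11| < δ implies |√x − √11| < ε.
Multiplying by the conjugate, |√x − √11| = |x − 11|/(√x + √11).
Restrict δ ≤ 11 so that |x − 11| < 11 forces x > 0, and then √x + √11 > √11.
Hence |√x − √11| < |x − 11|/√11, which is < ε once |x − 11| < √11·ε.
Take δ = min(11, √11·ε). If 0 < |x − 11| < δ then x > 0 and |√x − √11| < |x − 11|/√11 < ε.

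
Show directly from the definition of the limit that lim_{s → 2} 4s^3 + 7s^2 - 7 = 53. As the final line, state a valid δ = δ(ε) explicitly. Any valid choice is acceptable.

δ = min(2, ε/154)

Let ε > 0 be given. We want δ > 0 such that 0 < |s − 2| < δ implies |(4s^3 + 7s^2 - 7) − 53| < ε.
(4s^3 + 7s^2 - 7) − 53 = 4s^3 + 7s^2 - 60 = (s − 2)(4s^2 + 15s + 30).
So |(4s^3 + 7s^2 - 7) − 53| = |s − 2|·|4s^2 + 15s + 30|.
Require δ ≤ 2. Then |s − 2| < 2 gives |s| < 4, and by the triangle inequality |4s^2 + 15s + 30| ≤ 4·4^2 + 15·4 + 30 = 154.
Hence |(4s^3 + 7s^2 - 7) − 53| ≤ 154|s − 2| < ε provided |s − 2| < ε/154.
Take δ = min(2, ε/154). Then 0 < |s − 2| < δ gives both |s − 2| < 2 and |s − 2| < ε/154, so |(4s^3 + 7s^2 - 7) − 53| < ε.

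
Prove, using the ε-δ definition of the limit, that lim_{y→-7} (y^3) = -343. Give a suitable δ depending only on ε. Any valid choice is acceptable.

Fix ε > 0. We seek δ > 0 with 0 < |y + 7| < δ ⇒ |y^3 + 343| < ε.
Factor: y^3 + 343 = (y + 7)(y^2 - 7y + 49), so |y^3 + 343| = |y + 7|·|y^2 - 7y + 49|.
Impose δ ≤ 2 so that |y| < 9; then |y^2 - 7y + 49| ≤ 193.
Hence |y^3 + 343| ≤ 193|y + 7|, which is < ε once |y + 7| < ε/193.
Take δ = min(2, ε/193). If 0 < |y + 7| < δ then both bounds hold and |y^3 + 343| ≤ 193|y + 7| < 193·(ε/193) = ε.

δ = min(2, ε/193)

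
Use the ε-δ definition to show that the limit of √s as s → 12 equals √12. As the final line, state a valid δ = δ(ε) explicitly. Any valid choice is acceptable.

Let ε > 0. We want δ > 0 such that 0 < |s − 12| < δ implies |√s − √12| < ε.
Rationalise: √s − √12 = (s − 12)/(√s + √12), so |√s − √12| = |s − 12|/(√s + √12).
Restrict δ ≤ 12 so that |s − 12| < 12 forces s > 0, and then √s + √12 > √12.
Hence |√s − √12| < |s − 12|/√12, which is < ε once |s − 12| < √12·ε.
Take δ = min(12, √12·ε). If 0 < |s − 12| < δ then s > 0 and |√s − √12| < |s − 12|/√12 < ε.

δ = min(12, √12·ε)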